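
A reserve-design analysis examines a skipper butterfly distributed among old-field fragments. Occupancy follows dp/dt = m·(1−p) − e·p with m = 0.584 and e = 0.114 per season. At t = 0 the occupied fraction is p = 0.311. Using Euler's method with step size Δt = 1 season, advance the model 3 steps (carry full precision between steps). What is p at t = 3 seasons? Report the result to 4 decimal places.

0.8222

Update rule: p ← p + [m·(1−p) − e·p]·Δt with Δt = 1.
t = 1: p = 0.31100 + (+0.36692) = 0.67792
t = 2: p = 0.67792 + (+0.11081) = 0.78873
t = 3: p = 0.78873 + (+0.03346) = 0.82220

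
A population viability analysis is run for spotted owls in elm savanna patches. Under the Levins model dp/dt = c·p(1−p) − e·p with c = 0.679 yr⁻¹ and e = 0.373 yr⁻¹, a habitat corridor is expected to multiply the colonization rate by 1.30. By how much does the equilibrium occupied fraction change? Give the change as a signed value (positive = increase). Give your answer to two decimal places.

Before: p* = 1 − 0.373/0.679 = 0.4507.
After the change, c = 0.8827, e = 0.373, so p* = 1 − 0.373/0.8827 = 0.5774.
Δp* = 0.5774 − 0.4507 = +0.1268.

0.13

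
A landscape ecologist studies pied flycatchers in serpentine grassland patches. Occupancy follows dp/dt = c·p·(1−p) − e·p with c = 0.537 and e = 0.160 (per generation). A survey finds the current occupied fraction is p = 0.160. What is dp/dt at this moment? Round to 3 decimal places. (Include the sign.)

0.047

Colonization term: c·p·(1−p) = 0.537×0.160×0.8400 = 0.07217.
Extinction term: e·p = 0.02560.
dp/dt = 0.07217 − 0.02560 = 0.04657.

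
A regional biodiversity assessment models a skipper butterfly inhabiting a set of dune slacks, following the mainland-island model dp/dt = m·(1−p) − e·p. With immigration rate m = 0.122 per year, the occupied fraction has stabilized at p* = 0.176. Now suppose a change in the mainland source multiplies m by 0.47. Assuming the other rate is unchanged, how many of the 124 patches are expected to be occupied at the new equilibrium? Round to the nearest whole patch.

11

Balance m(1−p*) = e·p* gives e = m(1−p*)/p* = 0.122×0.82400/0.17600 = 0.57118.
New p* = m/(m+e) = 0.05734/(0.05734+0.57118) = 0.09123.
Expected occupied = 124 × 0.09123 = 11.31 ≈ 11.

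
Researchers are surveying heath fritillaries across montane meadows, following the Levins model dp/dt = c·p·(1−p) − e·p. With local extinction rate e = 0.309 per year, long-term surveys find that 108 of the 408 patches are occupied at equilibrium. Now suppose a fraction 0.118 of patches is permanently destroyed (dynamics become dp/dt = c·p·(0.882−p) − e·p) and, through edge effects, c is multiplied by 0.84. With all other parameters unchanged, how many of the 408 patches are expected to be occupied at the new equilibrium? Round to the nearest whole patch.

Observed p* = 108/408 = 0.26471.
Balance c(1−p*) = e gives c = e/(1 − 0.26471) = 0.309/0.73529 = 0.42024.
New p* = 0.882 − e/c = 0.882 − 0.30900/0.35300 = 0.00665.
Expected occupied = 408 × 0.00665 = 2.71 ≈ 3.

3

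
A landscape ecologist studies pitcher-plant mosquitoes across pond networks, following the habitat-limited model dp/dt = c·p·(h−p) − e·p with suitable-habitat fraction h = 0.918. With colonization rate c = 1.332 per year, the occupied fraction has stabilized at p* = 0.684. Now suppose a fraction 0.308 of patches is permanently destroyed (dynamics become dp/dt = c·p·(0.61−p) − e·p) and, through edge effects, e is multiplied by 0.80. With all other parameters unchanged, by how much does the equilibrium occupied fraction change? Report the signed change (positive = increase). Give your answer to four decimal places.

-0.2612

Balance c(h−p*) = e gives e = 1.332×(0.918 − 0.68400) = 0.31169.
New p* = 0.61 − e/c = 0.61 − 0.24935/1.33200 = 0.42280.
Δp* = 0.42280 − 0.68400 = -0.26120.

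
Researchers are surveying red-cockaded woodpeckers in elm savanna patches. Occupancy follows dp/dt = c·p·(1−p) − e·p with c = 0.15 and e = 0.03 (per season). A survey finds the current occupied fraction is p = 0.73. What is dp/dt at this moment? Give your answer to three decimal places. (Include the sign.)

Colonization term: c·p·(1−p) = 0.15×0.73×0.2700 = 0.02957.
Extinction term: e·p = 0.02190.
dp/dt = 0.02957 − 0.02190 = 0.00767.

0.008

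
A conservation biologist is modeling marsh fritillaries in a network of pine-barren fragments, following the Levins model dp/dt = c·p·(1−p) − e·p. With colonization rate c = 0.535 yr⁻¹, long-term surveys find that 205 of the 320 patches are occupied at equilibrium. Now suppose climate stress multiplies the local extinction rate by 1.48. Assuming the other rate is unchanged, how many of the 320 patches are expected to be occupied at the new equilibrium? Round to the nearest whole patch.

150

Observed p* = 205/320 = 0.64062.
Balance c(1−p*) = e gives e = 0.535×(1 − 0.64062) = 0.19227.
New p* = 1 − e/c = 1 − 0.28456/0.53500 = 0.46811.
Expected occupied = 320 × 0.46811 = 149.80 ≈ 150.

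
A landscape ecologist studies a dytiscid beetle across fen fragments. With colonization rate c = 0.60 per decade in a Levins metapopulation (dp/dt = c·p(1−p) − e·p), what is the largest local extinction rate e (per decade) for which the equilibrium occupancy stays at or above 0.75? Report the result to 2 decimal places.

0.15

1 − e/c ≥ 0.75 ⇒ e ≤ c(1 − 0.75) = 0.60 × 0.2500.
e_max = 0.1500.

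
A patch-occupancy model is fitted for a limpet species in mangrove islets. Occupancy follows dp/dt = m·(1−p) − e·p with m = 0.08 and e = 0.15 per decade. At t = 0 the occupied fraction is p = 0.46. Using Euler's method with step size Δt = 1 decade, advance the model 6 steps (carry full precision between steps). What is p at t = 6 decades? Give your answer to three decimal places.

Update rule: p ← p + [m·(1−p) − e·p]·Δt with Δt = 1.
  1  |  dp/dt·Δt = -0.025800  |  p_1 = 0.434200
  2  |  dp/dt·Δt = -0.019866  |  p_2 = 0.414334
  3  |  dp/dt·Δt = -0.015297  |  p_3 = 0.399037
  4  |  dp/dt·Δt = -0.011779  |  p_4 = 0.387259
  5  |  dp/dt·Δt = -0.009069  |  p_5 = 0.378189
  6  |  dp/dt·Δt = -0.006984  |  p_6 = 0.371206

0.371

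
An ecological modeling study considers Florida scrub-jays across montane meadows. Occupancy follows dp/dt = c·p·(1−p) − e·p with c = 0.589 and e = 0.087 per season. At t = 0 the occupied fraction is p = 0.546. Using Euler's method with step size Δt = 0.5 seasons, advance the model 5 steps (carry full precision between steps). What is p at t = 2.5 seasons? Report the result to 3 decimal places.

0.744

Update rule: p ← p + [c·p·(1−p) − e·p]·Δt with Δt = 0.5.
  1  |  dp/dt·Δt = +0.049251  |  p_1 = 0.595251
  2  |  dp/dt·Δt = +0.045060  |  p_2 = 0.640311
  3  |  dp/dt·Δt = +0.039974  |  p_3 = 0.680284
  4  |  dp/dt·Δt = +0.034461  |  p_4 = 0.714745
  5  |  dp/dt·Δt = +0.028953  |  p_5 = 0.743697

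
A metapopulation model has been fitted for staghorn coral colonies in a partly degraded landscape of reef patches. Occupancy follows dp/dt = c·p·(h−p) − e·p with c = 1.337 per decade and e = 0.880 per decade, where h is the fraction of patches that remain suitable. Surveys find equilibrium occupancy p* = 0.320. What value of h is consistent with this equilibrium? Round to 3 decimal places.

0.978

At equilibrium c(h−p*) = e, so h = p* + e/c.
h = 0.320 + 0.880/1.337 = 0.320 + 0.6582 = 0.9782.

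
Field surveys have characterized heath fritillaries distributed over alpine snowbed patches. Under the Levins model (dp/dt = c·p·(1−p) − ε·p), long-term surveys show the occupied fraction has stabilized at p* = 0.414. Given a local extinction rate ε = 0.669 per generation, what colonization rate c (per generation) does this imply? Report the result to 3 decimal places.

1.142

At equilibrium c(1−p*) = ε, so c = ε/(1−p*).
c = 0.669/(1 − 0.414) = 0.669/0.5860 = 1.1416.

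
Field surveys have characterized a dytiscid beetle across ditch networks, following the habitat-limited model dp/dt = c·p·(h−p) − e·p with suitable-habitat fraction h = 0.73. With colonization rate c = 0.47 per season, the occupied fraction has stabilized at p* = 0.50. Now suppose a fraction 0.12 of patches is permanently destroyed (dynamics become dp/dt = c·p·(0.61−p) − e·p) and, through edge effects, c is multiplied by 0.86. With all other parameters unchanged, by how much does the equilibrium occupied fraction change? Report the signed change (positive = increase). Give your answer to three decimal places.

-0.157

Balance c(h−p*) = e gives e = 0.47×(0.73 − 0.50000) = 0.10810.
New p* = 0.61 − e/c = 0.61 − 0.10810/0.40420 = 0.34256.
Δp* = 0.34256 − 0.50000 = -0.15744.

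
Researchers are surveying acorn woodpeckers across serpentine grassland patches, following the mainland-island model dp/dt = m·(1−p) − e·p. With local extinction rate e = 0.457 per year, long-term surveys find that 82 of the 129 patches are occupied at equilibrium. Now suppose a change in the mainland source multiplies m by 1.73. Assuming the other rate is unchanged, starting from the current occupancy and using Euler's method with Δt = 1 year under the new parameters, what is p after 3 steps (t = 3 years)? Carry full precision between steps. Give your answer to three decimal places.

Observed p* = 82/129 = 0.63566.
Balance m(1−p*) = e·p* gives m = e·p*/(1−p*) = 0.457×0.63566/0.36434 = 0.79732.
Starting from p₀ = 0.63566; update p ← p + (dp/dt)·Δt with the new parameters.
  1  |  dp/dt·Δt = +0.212062  |  p_1 = 0.847721
  2  |  dp/dt·Δt = -0.177361  |  p_2 = 0.670360
  3  |  dp/dt·Δt = +0.148338  |  p_3 = 0.818698

0.819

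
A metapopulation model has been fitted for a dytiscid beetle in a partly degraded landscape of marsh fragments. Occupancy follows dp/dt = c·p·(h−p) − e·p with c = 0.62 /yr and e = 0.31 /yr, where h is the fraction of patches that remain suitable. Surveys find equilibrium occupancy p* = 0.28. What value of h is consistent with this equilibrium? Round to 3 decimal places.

0.780

At equilibrium c(h−p*) = e, so h = p* + e/c.
h = 0.28 + 0.31/0.62 = 0.28 + 0.5000 = 0.7800.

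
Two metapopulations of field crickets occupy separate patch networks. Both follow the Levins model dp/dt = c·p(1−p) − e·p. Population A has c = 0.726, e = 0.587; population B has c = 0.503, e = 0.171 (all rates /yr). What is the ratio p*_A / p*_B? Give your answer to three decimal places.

0.290

A: p*_A = 1 − 0.587/0.726 = 0.1915.
B: p*_B = 1 − 0.171/0.503 = 0.6600.
p*_A / p*_B = 0.1915/0.6600 = 0.2901.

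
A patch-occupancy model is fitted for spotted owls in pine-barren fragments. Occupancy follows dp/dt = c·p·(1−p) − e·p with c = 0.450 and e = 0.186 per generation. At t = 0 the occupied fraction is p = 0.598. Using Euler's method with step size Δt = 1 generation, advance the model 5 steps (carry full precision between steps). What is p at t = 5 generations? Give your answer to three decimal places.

0.589

Update rule: p ← p + [c·p·(1−p) − e·p]·Δt with Δt = 1.
p: 0.59800 → 0.59495  (Δp = -0.00305)
p: 0.59495 → 0.59273  (Δp = -0.00222)
p: 0.59273 → 0.59111  (Δp = -0.00162)
p: 0.59111 → 0.58993  (Δp = -0.00118)
p: 0.58993 → 0.58906  (Δp = -0.00087)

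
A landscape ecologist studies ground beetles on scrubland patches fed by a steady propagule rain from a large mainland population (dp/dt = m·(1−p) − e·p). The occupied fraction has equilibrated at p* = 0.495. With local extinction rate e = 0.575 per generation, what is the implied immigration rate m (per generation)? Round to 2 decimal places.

0.56

At equilibrium m(1−p*) = e·p*, so m = e·p*/(1−p*).
m = 0.575 × 0.495 / 0.5050 = 0.2846/0.5050 = 0.5636.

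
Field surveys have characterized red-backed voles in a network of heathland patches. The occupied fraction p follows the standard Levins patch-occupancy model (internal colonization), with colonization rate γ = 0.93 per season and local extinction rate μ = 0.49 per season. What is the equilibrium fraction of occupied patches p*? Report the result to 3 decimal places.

At equilibrium, colonization balances extinction: γ·p*·(1−p*) = μ·p*.
So p* = 1 − μ/γ = 1 − 0.49/0.93 = 1 − 0.5269 = 0.4731.

0.473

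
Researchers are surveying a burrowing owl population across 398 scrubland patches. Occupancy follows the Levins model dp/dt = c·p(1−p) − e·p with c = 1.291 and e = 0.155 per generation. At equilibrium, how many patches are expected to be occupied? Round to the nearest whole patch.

350

p* = 1 − e/c = 1 − 0.155/1.291 = 0.8799.
Expected occupied patches = N × p* = 398 × 0.8799 = 350.22 ≈ 350.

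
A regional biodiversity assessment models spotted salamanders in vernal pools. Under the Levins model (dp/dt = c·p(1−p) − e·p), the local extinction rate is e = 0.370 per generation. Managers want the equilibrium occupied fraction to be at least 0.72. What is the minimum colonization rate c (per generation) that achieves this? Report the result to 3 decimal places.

1.321

p* = 1 − e/c ≥ 0.72 requires e/c ≤ 0.2800, i.e. c ≥ e/0.2800.
c_min = 0.370/0.2800 = 1.3214.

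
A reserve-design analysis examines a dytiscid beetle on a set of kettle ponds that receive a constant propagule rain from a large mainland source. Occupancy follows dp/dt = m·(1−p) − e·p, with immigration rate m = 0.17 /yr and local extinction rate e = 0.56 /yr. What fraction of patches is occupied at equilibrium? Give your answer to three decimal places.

0.233

At equilibrium the propagule rain into empty patches balances local extinction: m(1−p*) = e·p*.
p* = m/(m+e) = 0.17/(0.17+0.56) = 0.17/0.7300 = 0.2329.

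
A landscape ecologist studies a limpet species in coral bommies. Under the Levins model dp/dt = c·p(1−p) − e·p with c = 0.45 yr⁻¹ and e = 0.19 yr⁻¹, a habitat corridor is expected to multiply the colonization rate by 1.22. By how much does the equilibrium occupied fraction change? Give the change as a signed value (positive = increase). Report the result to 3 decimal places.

Before: p* = 1 − 0.19/0.45 = 0.5778.
After the change, c = 0.549, e = 0.19, so p* = 1 − 0.19/0.549 = 0.6539.
Δp* = 0.6539 − 0.5778 = +0.0761.

0.076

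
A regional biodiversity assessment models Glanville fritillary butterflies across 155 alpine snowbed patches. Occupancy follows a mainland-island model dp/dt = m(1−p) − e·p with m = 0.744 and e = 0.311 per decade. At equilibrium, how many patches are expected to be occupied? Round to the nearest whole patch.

p* = m/(m+e) = 0.744/1.0550 = 0.7052.
Expected occupied patches = N × p* = 155 × 0.7052 = 109.31 ≈ 109.

109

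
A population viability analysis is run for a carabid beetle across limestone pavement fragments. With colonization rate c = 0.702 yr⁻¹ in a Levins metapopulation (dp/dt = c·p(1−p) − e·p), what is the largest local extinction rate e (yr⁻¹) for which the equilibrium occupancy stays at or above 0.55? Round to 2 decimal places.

1 − e/c ≥ 0.55 ⇒ e ≤ c(1 − 0.55) = 0.702 × 0.4500.
e_max = 0.3159.

0.32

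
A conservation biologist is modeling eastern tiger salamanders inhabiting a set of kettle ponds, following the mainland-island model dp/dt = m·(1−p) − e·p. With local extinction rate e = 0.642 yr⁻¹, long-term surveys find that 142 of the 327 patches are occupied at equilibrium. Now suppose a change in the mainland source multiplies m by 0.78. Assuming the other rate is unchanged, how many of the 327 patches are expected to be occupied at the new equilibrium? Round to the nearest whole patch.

122

Observed p* = 142/327 = 0.43425.
Balance m(1−p*) = e·p* gives m = e·p*/(1−p*) = 0.642×0.43425/0.56575 = 0.49278.
New p* = m/(m+e) = 0.38437/(0.38437+0.64200) = 0.37449.
Expected occupied = 327 × 0.37449 = 122.46 ≈ 122.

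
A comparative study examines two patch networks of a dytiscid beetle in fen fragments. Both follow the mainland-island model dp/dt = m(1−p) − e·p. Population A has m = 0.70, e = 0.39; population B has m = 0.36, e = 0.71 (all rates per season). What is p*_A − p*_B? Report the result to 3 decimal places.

0.306

A: p*_A = m/(m+e) = 0.70/1.0900 = 0.6422.
B: p*_B = 0.36/1.0700 = 0.3364.
p*_A − p*_B = 0.6422 − 0.3364 = 0.3058.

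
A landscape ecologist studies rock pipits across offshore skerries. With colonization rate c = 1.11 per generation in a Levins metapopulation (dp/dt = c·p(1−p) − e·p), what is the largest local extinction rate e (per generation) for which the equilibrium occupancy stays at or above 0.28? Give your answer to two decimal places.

1 − e/c ≥ 0.28 ⇒ e ≤ c(1 − 0.28) = 1.11 × 0.7200.
e_max = 0.7992.

0.80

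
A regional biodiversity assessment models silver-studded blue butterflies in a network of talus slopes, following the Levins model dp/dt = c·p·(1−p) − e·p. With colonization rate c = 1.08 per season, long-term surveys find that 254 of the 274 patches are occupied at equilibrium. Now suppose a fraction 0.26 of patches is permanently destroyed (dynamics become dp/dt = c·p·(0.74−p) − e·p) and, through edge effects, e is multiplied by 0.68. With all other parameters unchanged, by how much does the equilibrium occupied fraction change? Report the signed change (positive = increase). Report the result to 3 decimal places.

-0.237

Observed p* = 254/274 = 0.92701.
Balance c(1−p*) = e gives e = 1.08×(1 − 0.92701) = 0.07883.
New p* = 0.74 − e/c = 0.74 − 0.05360/1.08000 = 0.69037.
Δp* = 0.69037 − 0.92701 = -0.23664.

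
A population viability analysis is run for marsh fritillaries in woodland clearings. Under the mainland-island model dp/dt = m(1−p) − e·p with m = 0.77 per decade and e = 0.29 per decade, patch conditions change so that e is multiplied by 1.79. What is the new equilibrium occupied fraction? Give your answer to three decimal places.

Before: p* = 0.77/(0.77+0.29) = 0.7264.
After: m = 0.77, e = 0.5191; p* = 0.77/1.2891 = 0.5973.

0.597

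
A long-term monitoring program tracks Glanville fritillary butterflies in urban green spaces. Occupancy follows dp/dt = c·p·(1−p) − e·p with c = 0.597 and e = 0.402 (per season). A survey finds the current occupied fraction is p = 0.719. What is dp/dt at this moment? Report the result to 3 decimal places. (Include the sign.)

Colonization term: c·p·(1−p) = 0.597×0.719×0.2810 = 0.12062.
Extinction term: e·p = 0.28904.
dp/dt = 0.12062 − 0.28904 = -0.16842.

-0.168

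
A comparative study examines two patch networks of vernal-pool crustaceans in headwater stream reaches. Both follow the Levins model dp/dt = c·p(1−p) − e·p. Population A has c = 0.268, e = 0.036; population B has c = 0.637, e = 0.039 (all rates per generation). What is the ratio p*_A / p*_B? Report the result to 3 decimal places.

0.922

A: p*_A = 1 − 0.036/0.268 = 0.8657.
B: p*_B = 1 − 0.039/0.637 = 0.9388.
p*_A / p*_B = 0.8657/0.9388 = 0.9221.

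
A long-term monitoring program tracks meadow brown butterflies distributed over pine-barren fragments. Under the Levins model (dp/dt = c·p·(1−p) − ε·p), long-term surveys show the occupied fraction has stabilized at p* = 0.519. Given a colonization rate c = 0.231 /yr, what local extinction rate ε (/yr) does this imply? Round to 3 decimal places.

0.111

At equilibrium c(1−p*) = ε.
ε = 0.231 × (1 − 0.519) = 0.231 × 0.4810 = 0.1111.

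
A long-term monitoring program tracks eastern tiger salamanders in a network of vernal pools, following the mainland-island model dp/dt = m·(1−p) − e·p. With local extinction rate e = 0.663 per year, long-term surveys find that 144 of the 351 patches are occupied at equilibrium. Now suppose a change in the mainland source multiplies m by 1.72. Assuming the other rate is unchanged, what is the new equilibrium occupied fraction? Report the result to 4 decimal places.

0.5447

Observed p* = 144/351 = 0.41026.
Balance m(1−p*) = e·p* gives m = e·p*/(1−p*) = 0.663×0.41026/0.58974 = 0.46122.
New p* = m/(m+e) = 0.79330/(0.79330+0.66300) = 0.54474.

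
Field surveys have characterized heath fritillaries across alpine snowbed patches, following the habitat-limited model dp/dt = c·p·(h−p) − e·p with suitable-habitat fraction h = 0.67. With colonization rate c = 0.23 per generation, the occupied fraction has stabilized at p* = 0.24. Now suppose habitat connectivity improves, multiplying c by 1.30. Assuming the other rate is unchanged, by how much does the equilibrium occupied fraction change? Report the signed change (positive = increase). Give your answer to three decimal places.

Balance c(h−p*) = e gives e = 0.23×(0.67 − 0.24000) = 0.09890.
New p* = 0.67 − e/c = 0.67 − 0.09890/0.29900 = 0.33923.
Δp* = 0.33923 − 0.24000 = +0.09923.

0.099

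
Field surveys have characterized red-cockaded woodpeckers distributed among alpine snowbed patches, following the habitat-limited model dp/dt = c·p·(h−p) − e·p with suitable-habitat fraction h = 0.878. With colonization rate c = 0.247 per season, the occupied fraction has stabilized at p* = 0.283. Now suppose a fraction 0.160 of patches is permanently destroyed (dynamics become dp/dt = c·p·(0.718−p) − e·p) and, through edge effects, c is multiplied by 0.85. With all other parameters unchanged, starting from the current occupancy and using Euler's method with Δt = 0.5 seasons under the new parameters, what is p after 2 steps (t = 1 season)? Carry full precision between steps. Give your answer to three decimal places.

0.268

Balance c(h−p*) = e gives e = 0.247×(0.878 − 0.28300) = 0.14696.
Starting from p₀ = 0.28300; update p ← p + (dp/dt)·Δt with the new parameters.
p: 0.28300 → 0.27513  (Δp = -0.00787)
p: 0.27513 → 0.26770  (Δp = -0.00743)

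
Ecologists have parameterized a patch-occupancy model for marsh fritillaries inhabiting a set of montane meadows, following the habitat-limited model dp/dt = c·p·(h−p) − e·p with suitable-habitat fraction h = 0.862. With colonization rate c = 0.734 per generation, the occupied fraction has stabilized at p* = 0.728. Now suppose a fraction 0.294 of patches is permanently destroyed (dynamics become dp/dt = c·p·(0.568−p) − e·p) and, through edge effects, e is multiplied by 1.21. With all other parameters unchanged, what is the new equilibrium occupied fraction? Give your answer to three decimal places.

0.406

Balance c(h−p*) = e gives e = 0.734×(0.862 − 0.72800) = 0.09836.
New p* = 0.568 − e/c = 0.568 − 0.11902/0.73400 = 0.40585.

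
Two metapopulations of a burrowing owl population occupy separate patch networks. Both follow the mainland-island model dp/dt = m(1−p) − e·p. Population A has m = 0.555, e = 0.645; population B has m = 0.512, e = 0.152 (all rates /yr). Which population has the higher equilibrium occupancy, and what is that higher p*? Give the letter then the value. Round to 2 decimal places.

B, 0.77

A: p*_A = m/(m+e) = 0.555/1.2000 = 0.4625.
B: p*_B = 0.512/0.6640 = 0.7711.
B is higher at 0.7711.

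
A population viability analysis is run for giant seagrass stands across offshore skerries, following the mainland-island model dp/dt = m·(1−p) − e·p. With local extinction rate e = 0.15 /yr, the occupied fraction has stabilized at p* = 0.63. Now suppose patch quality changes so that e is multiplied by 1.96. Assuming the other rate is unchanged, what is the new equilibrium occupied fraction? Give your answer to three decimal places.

0.465

Balance m(1−p*) = e·p* gives m = e·p*/(1−p*) = 0.15×0.63000/0.37000 = 0.25541.
New p* = m/(m+e) = 0.25541/(0.25541+0.29400) = 0.46488.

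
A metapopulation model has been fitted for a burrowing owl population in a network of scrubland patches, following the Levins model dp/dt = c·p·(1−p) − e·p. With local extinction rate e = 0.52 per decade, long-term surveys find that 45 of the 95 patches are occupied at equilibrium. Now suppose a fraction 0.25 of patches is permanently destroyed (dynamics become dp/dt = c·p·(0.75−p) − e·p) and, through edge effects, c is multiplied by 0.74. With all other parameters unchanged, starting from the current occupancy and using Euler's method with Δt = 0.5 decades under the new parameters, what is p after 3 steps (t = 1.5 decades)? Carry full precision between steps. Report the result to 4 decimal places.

0.3071

Observed p* = 45/95 = 0.47368.
Balance c(1−p*) = e gives c = e/(1 − 0.47368) = 0.52/0.52632 = 0.98800.
Starting from p₀ = 0.47368; update p ← p + (dp/dt)·Δt with the new parameters.
t = 0.5: p = 0.47368 + (-0.07531) = 0.39837
t = 1: p = 0.39837 + (-0.05237) = 0.34600
t = 1.5: p = 0.34600 + (-0.03886) = 0.30714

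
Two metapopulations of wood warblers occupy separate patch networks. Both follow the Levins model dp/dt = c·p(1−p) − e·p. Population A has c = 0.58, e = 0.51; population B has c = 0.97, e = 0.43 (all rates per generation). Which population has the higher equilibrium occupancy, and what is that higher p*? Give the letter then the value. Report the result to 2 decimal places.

A: p*_A = 1 − 0.51/0.58 = 0.1207.
B: p*_B = 1 − 0.43/0.97 = 0.5567.
B is higher at 0.5567.

B, 0.56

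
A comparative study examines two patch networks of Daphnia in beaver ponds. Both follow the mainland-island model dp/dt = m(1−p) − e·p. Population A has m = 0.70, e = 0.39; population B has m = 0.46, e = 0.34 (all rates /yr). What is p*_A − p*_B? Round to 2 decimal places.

A: p*_A = m/(m+e) = 0.70/1.0900 = 0.6422.
B: p*_B = 0.46/0.8000 = 0.5750.
p*_A − p*_B = 0.6422 − 0.5750 = 0.0672.

0.07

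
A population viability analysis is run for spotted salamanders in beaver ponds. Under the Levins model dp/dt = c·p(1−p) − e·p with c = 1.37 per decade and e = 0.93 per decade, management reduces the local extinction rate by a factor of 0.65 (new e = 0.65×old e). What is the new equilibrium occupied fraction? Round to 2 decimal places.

Before: p* = 1 − 0.93/1.37 = 0.3212.
After the change, c = 1.37, e = 0.6045, so p* = 1 − 0.6045/1.37 = 0.5588.

0.56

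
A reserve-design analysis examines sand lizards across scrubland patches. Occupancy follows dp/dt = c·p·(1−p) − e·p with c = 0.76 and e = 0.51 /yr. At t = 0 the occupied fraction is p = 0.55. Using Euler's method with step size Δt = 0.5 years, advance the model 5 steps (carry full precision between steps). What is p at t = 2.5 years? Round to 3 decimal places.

Update rule: p ← p + [c·p·(1−p) − e·p]·Δt with Δt = 0.5.
p: 0.55000 → 0.50380  (Δp = -0.04620)
p: 0.50380 → 0.47033  (Δp = -0.03347)
p: 0.47033 → 0.44506  (Δp = -0.02527)
p: 0.44506 → 0.42542  (Δp = -0.01964)
p: 0.42542 → 0.40983  (Δp = -0.01560)

0.410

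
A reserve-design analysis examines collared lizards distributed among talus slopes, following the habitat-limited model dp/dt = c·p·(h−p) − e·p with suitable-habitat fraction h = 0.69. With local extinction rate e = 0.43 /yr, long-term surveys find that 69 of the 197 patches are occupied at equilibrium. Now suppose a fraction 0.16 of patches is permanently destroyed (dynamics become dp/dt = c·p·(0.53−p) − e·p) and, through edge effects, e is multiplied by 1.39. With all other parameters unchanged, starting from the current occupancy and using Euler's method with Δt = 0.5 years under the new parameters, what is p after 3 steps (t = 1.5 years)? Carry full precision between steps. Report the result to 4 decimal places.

0.2155

Observed p* = 69/197 = 0.35025.
Balance c(h−p*) = e gives c = e/(0.69 − 0.35025) = 0.43/0.33975 = 1.26565.
Starting from p₀ = 0.35025; update p ← p + (dp/dt)·Δt with the new parameters.
t = 0.5: p = 0.35025 + (-0.06483) = 0.28542
t = 1: p = 0.28542 + (-0.04112) = 0.24430
t = 1.5: p = 0.24430 + (-0.02884) = 0.21546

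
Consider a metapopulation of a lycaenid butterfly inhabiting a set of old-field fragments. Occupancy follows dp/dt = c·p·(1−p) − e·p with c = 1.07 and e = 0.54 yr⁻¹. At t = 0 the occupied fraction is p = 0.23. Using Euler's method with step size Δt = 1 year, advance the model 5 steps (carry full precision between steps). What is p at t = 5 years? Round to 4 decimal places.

0.4707

Update rule: p ← p + [c·p·(1−p) − e·p]·Δt with Δt = 1.
t = 1: p = 0.23000 + (+0.06530) = 0.29530
t = 2: p = 0.29530 + (+0.06320) = 0.35850
t = 3: p = 0.35850 + (+0.05249) = 0.41099
t = 4: p = 0.41099 + (+0.03709) = 0.44808
t = 5: p = 0.44808 + (+0.02265) = 0.47073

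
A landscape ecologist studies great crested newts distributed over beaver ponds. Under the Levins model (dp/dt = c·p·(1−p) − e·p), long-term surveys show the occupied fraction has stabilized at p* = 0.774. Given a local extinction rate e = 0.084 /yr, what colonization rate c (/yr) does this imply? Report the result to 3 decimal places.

At equilibrium c(1−p*) = e, so c = e/(1−p*).
c = 0.084/(1 − 0.774) = 0.084/0.2260 = 0.3717.

0.372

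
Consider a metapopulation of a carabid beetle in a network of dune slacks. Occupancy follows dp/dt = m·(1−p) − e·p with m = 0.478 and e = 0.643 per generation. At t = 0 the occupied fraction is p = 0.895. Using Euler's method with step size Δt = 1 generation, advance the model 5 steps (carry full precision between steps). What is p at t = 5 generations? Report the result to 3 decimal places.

Update rule: p ← p + [m·(1−p) − e·p]·Δt with Δt = 1.
p: 0.89500 → 0.36970  (Δp = -0.52530)
p: 0.36970 → 0.43327  (Δp = +0.06356)
p: 0.43327 → 0.42557  (Δp = -0.00769)
p: 0.42557 → 0.42651  (Δp = +0.00093)
p: 0.42651 → 0.42639  (Δp = -0.00011)

0.426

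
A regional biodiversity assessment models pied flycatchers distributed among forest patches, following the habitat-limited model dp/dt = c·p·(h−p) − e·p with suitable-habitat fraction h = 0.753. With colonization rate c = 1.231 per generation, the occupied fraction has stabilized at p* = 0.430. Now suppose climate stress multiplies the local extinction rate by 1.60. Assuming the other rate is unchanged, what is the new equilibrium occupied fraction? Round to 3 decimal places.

0.236

Balance c(h−p*) = e gives e = 1.231×(0.753 − 0.43000) = 0.39761.
New p* = 0.753 − e/c = 0.753 − 0.63618/1.23100 = 0.23620.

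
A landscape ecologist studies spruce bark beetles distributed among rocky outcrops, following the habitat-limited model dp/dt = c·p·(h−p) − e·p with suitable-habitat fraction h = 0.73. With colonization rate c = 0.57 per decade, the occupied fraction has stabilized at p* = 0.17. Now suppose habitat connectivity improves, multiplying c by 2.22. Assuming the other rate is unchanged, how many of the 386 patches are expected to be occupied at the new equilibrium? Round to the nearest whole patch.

184

Balance c(h−p*) = e gives e = 0.57×(0.73 − 0.17000) = 0.31920.
New p* = 0.73 − e/c = 0.73 − 0.31920/1.26540 = 0.47775.
Expected occupied = 386 × 0.47775 = 184.41 ≈ 184.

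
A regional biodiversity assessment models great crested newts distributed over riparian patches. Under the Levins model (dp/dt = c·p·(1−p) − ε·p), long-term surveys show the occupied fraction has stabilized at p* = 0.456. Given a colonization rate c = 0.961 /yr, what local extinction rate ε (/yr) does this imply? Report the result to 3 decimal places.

At equilibrium c(1−p*) = ε.
ε = 0.961 × (1 − 0.456) = 0.961 × 0.5440 = 0.5228.

0.523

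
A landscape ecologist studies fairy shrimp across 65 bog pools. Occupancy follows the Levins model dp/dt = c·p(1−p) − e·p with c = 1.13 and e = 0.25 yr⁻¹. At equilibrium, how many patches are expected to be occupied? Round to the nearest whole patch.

p* = 1 − e/c = 1 − 0.25/1.13 = 0.7788.
Expected occupied patches = N × p* = 65 × 0.7788 = 50.62 ≈ 51.

51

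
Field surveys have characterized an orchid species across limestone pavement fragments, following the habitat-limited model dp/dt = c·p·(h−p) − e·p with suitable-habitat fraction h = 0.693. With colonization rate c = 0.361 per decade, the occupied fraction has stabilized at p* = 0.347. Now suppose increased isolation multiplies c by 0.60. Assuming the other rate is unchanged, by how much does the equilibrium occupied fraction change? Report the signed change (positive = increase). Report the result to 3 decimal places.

-0.231

Balance c(h−p*) = e gives e = 0.361×(0.693 − 0.34700) = 0.12491.
New p* = 0.693 − e/c = 0.693 − 0.12491/0.21660 = 0.11631.
Δp* = 0.11631 − 0.34700 = -0.23069.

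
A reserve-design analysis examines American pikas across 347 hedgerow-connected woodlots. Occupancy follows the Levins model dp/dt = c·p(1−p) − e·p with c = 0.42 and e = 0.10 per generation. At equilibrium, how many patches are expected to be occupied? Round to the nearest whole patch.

264

p* = 1 − e/c = 1 − 0.10/0.42 = 0.7619.
Expected occupied patches = N × p* = 347 × 0.7619 = 264.38 ≈ 264.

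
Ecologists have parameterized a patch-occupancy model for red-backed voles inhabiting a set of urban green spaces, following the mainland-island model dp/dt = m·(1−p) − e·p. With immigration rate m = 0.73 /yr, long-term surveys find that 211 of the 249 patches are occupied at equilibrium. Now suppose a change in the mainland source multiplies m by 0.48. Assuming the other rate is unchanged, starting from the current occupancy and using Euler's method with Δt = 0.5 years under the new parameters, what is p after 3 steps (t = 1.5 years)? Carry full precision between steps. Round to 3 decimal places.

0.780

Observed p* = 211/249 = 0.84739.
Balance m(1−p*) = e·p* gives e = m(1−p*)/p* = 0.73×0.15261/0.84739 = 0.13147.
Starting from p₀ = 0.84739; update p ← p + (dp/dt)·Δt with the new parameters.
p: 0.84739 → 0.81842  (Δp = -0.02897)
p: 0.81842 → 0.79644  (Δp = -0.02199)
p: 0.79644 → 0.77975  (Δp = -0.01669)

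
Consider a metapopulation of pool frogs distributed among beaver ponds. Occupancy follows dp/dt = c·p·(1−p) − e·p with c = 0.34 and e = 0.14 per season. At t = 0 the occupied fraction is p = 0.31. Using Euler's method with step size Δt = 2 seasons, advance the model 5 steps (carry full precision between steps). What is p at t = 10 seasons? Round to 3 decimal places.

Update rule: p ← p + [c·p·(1−p) − e·p]·Δt with Δt = 2.
p: 0.31000 → 0.36865  (Δp = +0.05865)
p: 0.36865 → 0.42370  (Δp = +0.05505)
p: 0.42370 → 0.47110  (Δp = +0.04741)
p: 0.47110 → 0.50863  (Δp = +0.03752)
p: 0.50863 → 0.53616  (Δp = +0.02753)

0.536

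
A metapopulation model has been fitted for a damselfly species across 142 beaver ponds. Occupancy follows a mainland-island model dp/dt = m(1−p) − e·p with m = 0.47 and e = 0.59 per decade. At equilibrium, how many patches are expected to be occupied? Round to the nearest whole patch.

63

p* = m/(m+e) = 0.47/1.0600 = 0.4434.
Expected occupied patches = N × p* = 142 × 0.4434 = 62.96 ≈ 63.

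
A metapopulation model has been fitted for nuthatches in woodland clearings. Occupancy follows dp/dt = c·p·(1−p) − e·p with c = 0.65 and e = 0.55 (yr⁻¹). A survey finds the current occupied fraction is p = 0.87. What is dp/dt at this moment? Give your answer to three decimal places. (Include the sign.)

-0.405

Colonization term: c·p·(1−p) = 0.65×0.87×0.1300 = 0.07351.
Extinction term: e·p = 0.47850.
dp/dt = 0.07351 − 0.47850 = -0.40499.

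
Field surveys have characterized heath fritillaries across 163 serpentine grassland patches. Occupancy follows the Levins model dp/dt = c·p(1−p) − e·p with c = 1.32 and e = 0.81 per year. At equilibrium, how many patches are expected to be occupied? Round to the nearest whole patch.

p* = 1 − e/c = 1 − 0.81/1.32 = 0.3864.
Expected occupied patches = N × p* = 163 × 0.3864 = 62.98 ≈ 63.

63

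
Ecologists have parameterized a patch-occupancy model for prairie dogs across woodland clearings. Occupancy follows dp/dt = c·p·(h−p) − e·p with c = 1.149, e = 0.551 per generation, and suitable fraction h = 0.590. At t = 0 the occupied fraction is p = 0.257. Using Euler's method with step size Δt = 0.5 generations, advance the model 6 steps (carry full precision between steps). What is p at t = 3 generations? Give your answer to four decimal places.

0.1767

Update rule: p ← p + [c·p·(h−p) − e·p]·Δt with Δt = 0.5.
step 1: Δp = -0.02164, p = 0.23536
step 2: Δp = -0.01689, p = 0.21847
step 3: Δp = -0.01356, p = 0.20492
step 4: Δp = -0.01112, p = 0.19379
step 5: Δp = -0.00928, p = 0.18452
step 6: Δp = -0.00785, p = 0.17666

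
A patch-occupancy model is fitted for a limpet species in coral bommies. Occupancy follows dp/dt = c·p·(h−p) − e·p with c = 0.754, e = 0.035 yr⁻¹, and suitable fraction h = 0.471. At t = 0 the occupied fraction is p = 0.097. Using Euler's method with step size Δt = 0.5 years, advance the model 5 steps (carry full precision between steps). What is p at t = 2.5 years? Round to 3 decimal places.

Update rule: p ← p + [c·p·(h−p) − e·p]·Δt with Δt = 0.5.
step 1: Δp = +0.01198, p = 0.10898
step 2: Δp = +0.01297, p = 0.12195
step 3: Δp = +0.01391, p = 0.13586
step 4: Δp = +0.01479, p = 0.15065
step 5: Δp = +0.01556, p = 0.16620

0.166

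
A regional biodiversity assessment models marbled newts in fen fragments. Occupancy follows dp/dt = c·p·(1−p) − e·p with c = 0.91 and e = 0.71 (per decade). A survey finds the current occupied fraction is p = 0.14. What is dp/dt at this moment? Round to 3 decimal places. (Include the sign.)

Colonization term: c·p·(1−p) = 0.91×0.14×0.8600 = 0.10956.
Extinction term: e·p = 0.09940.
dp/dt = 0.10956 − 0.09940 = 0.01016.

0.010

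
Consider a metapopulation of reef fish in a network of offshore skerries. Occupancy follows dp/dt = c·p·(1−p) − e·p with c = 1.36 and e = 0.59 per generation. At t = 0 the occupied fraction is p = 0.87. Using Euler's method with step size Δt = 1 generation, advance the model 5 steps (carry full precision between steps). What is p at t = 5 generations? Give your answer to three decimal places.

0.566

Update rule: p ← p + [c·p·(1−p) − e·p]·Δt with Δt = 1.
p: 0.87000 → 0.51052  (Δp = -0.35948)
p: 0.51052 → 0.54916  (Δp = +0.03865)
p: 0.54916 → 0.56187  (Δp = +0.01271)
p: 0.56187 → 0.56516  (Δp = +0.00329)
p: 0.56516 → 0.56594  (Δp = +0.00078)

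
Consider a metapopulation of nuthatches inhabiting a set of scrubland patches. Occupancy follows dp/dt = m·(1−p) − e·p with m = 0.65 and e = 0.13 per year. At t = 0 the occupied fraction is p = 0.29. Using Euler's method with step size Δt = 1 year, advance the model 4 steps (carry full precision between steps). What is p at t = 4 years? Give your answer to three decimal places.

Update rule: p ← p + [m·(1−p) − e·p]·Δt with Δt = 1.
step 1: Δp = +0.42380, p = 0.71380
step 2: Δp = +0.09324, p = 0.80704
step 3: Δp = +0.02051, p = 0.82755
step 4: Δp = +0.00451, p = 0.83206

0.832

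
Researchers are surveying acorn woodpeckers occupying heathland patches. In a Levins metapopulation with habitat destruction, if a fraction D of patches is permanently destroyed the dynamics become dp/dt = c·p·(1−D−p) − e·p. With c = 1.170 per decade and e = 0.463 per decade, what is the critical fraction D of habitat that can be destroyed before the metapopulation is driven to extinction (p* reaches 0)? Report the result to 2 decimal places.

The nontrivial equilibrium is p* = (1−D) − e/c; extinction occurs when this hits zero.
So D_crit = 1 − e/c = 1 − 0.463/1.170 = 1 − 0.3957 = 0.6043.
This equals the undisturbed p*, a classic result of Lande's extension.

0.60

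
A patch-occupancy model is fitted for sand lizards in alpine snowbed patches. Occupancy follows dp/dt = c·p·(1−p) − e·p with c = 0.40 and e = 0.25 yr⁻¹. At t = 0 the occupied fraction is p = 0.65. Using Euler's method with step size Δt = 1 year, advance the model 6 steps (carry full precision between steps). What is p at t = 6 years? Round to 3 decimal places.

Update rule: p ← p + [c·p·(1−p) − e·p]·Δt with Δt = 1.
t = 1: p = 0.65000 + (-0.07150) = 0.57850
t = 2: p = 0.57850 + (-0.04709) = 0.53141
t = 3: p = 0.53141 + (-0.03325) = 0.49816
t = 4: p = 0.49816 + (-0.02454) = 0.47362
t = 5: p = 0.47362 + (-0.01868) = 0.45494
t = 6: p = 0.45494 + (-0.01455) = 0.44039

0.440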